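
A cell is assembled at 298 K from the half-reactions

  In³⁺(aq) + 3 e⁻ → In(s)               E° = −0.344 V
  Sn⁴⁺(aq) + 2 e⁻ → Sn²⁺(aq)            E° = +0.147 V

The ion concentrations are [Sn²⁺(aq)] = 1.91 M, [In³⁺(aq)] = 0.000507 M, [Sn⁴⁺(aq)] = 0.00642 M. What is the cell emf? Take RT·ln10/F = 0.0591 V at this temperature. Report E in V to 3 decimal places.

Since E°(Sn⁴⁺/Sn²⁺) > E°(In³⁺/In), Sn⁴⁺/Sn²⁺ serves as the cathode.
The standard potential is +0.147 − (−0.344) = +0.491 V and the balanced reaction transfers n = 6 electrons.
Balancing gives 3 Sn⁴⁺(aq) + 2 In(s) → 3 Sn²⁺(aq) + 2 In³⁺(aq); hence Q = ([Sn²⁺(aq)]^3·[In³⁺(aq)]^2) / [Sn⁴⁺(aq)]^3 = 6.77 (log Q = 0.831).
By the Nernst equation, E = +0.491 − (0.0591/6)·(0.831) = +0.483 V.

+0.483 V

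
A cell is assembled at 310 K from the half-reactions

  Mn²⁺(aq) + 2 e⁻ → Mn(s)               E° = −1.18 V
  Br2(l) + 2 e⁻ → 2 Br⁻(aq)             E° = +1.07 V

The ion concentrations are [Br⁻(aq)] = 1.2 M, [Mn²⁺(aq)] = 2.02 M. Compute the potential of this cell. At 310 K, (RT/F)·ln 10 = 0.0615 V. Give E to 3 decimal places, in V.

The Br₂/Br⁻ couple has the more positive E°, so it is the cathode; Mn²⁺/Mn is the anode.
E°cell = +1.07 − (−1.18) = +2.25 V, with n = 2 electrons transferred.
Balancing gives Br2(l) + Mn(s) → 2 Br⁻(aq) + Mn²⁺(aq); hence Q = [Br⁻(aq)]^2·[Mn²⁺(aq)] = 2.91 (log Q = 0.464).
E = E° − (0.0615/n)·log Q = +2.25 − (0.0615/2)(0.464) = +2.236 V.

+2.236 V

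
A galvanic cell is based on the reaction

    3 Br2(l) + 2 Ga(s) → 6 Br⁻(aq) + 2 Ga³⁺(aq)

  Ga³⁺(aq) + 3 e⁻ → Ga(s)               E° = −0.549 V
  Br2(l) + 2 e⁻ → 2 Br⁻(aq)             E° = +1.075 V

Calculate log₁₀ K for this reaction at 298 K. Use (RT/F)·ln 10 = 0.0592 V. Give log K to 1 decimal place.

The Br₂/Br⁻ couple is reduced (cathode); E°cell = +1.075 − (−0.549) = +1.624 V with n = 6.
At equilibrium E = 0, so log K = nE°cell / 0.0592 = (6)(+1.624) / 0.0592 = 164.6.

log K = 164.6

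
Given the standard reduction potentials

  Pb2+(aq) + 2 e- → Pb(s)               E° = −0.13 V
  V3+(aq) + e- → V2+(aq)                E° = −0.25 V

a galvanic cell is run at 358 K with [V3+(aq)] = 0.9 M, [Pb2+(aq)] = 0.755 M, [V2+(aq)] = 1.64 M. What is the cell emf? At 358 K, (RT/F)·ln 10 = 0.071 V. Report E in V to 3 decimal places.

Pb²⁺/Pb is reduced (cathode, E° = −0.13 V) and V³⁺/V²⁺ is oxidized (anode).
E°cell = −0.13 − (−0.25) = +0.12 V, with n = 2 electrons transferred.
For the overall reaction Pb2+(aq) + 2 V2+(aq) → Pb(s) + 2 V3+(aq), Q = [V3+(aq)]^2 / ([Pb2+(aq)]·[V2+(aq)]^2) = 0.399, giving log Q = −0.399.
By the Nernst equation, E = +0.12 − (0.071/2)·(−0.399) = +0.134 V.

+0.134 V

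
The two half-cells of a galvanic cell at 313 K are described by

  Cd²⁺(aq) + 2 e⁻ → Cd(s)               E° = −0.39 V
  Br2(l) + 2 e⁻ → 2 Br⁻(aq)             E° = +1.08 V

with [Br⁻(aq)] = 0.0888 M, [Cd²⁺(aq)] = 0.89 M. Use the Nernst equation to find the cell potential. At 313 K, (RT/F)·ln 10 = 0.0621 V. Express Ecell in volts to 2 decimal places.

+1.54 V

Br₂/Br⁻ is reduced (cathode, E° = +1.08 V) and Cd²⁺/Cd is oxidized (anode).
E°cell = +1.08 − (−0.39) = +1.47 V, with n = 2 electrons transferred.
For the overall reaction Br2(l) + Cd(s) → 2 Br⁻(aq) + Cd²⁺(aq), Q = [Br⁻(aq)]^2·[Cd²⁺(aq)] = 0.00702, giving log Q = −2.154.
By the Nernst equation, E = +1.47 − (0.0621/2)·(−2.154) = +1.54 V.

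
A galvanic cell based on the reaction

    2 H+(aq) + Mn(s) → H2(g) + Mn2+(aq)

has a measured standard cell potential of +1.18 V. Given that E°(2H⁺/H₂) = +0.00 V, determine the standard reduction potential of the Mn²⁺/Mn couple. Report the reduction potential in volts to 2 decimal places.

In the reaction as written the 2H⁺/H₂ couple is reduced (cathode) and Mn²⁺/Mn is oxidized (anode), so E°cell = E°(2H⁺/H₂) − E°(Mn²⁺/Mn).
E°(Mn²⁺/Mn) = E°(cathode) − E°cell = +0.00 − (+1.18) = −1.18 V.

−1.18 V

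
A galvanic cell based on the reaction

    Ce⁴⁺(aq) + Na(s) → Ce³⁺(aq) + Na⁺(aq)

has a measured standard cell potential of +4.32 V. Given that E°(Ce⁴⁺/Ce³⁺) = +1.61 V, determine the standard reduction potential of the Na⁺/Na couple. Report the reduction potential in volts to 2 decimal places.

In the reaction as written the Ce⁴⁺/Ce³⁺ couple is reduced (cathode) and Na⁺/Na is oxidized (anode), so E°cell = E°(Ce⁴⁺/Ce³⁺) − E°(Na⁺/Na).
E°(Na⁺/Na) = E°(cathode) − E°cell = +1.61 − (+4.32) = −2.71 V.

−2.71 V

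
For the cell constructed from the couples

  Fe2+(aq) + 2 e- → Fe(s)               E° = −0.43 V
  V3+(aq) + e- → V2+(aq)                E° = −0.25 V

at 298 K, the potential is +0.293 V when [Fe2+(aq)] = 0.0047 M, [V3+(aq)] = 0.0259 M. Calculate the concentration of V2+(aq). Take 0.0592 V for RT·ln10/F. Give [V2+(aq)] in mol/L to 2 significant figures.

With V³⁺/V²⁺ at the cathode and Fe²⁺/Fe at the anode, E°cell = −0.25 − (−0.43) = +0.18 V (n = 2).
Rearranging E = E° − (0.0592/n)·log Q gives log Q = 2(+0.18 − (+0.293))/0.0592 = −3.818.
Balancing electrons gives 2 V3+(aq) + Fe(s) → 2 V2+(aq) + Fe2+(aq); thus Q = ([V2+(aq)]^2·[Fe2+(aq)]) / [V3+(aq)]^2.
Isolating [V2+(aq)] in Q = 10^{−3.818} yields log [V2+(aq)] = −2.332, i.e. 0.0047 M.

0.0047 M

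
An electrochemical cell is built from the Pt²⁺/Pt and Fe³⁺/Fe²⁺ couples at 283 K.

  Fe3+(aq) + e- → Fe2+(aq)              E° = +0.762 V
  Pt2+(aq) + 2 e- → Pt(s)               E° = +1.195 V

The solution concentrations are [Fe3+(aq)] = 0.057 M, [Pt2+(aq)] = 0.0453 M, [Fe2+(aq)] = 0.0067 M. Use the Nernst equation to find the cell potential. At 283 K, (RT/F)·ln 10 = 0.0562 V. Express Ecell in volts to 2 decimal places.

Since E°(Pt²⁺/Pt) > E°(Fe³⁺/Fe²⁺), Pt²⁺/Pt serves as the cathode.
E°cell = +1.195 − (+0.762) = +0.433 V, with n = 2 electrons transferred.
The balanced reaction is Pt2+(aq) + 2 Fe2+(aq) → Pt(s) + 2 Fe3+(aq), so Q = [Fe3+(aq)]^2 / ([Pt2+(aq)]·[Fe2+(aq)]^2) = 1.6×10^3 and log Q = 3.204.
By the Nernst equation, E = +0.433 − (0.0562/2)·(3.204) = +0.34 V.

+0.34 V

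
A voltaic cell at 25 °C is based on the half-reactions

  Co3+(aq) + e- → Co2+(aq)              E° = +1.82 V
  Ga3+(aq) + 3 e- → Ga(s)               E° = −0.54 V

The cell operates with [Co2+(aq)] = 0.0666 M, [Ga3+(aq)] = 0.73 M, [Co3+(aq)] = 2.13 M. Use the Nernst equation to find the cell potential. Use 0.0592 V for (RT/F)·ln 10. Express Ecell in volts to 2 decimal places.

+2.45 V

The Co³⁺/Co²⁺ couple has the more positive E°, so it is the cathode; Ga³⁺/Ga is the anode.
E°cell = E°cat − E°an = +1.82 − (−0.54) = +2.36 V; n = 3.
For the overall reaction 3 Co3+(aq) + Ga(s) → 3 Co2+(aq) + Ga3+(aq), Q = ([Co2+(aq)]^3·[Ga3+(aq)]) / [Co3+(aq)]^3 = 2.23×10^−5, giving log Q = −4.651.
E = E° − (0.0592/n)·log Q = +2.36 − (0.0592/3)(−4.651) = +2.45 V.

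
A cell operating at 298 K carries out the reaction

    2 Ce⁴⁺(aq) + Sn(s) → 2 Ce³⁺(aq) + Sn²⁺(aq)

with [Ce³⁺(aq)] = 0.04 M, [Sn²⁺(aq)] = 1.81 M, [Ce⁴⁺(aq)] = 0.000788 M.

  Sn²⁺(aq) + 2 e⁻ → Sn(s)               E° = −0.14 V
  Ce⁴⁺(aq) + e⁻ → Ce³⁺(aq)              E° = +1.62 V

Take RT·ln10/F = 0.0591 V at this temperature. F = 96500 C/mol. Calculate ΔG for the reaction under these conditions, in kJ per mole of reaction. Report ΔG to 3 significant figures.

With Ce⁴⁺/Ce³⁺ reduced at the cathode, E°cell = +1.62 − (−0.14) = +1.76 V and n = 2.
Q = ([Ce³⁺(aq)]^2·[Sn²⁺(aq)]) / [Ce⁴⁺(aq)]^2 = 4.66×10^3, so log Q = 3.669 and E = +1.76 − (0.0591/2)(3.669) = +1.6516 V.
Then ΔG = −nFE = −2 × 96500 × +1.6516 J/mol = −319 kJ/mol.

−319 kJ/mol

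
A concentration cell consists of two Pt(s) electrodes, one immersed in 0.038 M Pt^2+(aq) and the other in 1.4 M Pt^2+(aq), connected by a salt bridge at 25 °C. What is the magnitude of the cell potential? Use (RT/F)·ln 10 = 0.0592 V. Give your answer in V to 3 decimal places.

For a concentration cell E°cell = 0, since both electrodes use the same couple.
The compartment with the higher Pt^2+(aq) concentration (1.4 M) acts as the cathode; ions are reduced there and produced at the dilute (0.038 M) anode.
With n = 2, Ecell = −(0.0592/2)·log([dilute]/[conc]) = −(0.0592/2)·log(0.038/1.4) = +0.046 V.

0.046 V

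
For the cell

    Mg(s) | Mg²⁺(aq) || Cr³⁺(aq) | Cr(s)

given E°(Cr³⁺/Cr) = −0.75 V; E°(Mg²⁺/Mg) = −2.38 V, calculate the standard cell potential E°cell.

+1.63 V

By convention the left-hand electrode in cell notation is the anode (oxidation) and the right-hand electrode is the cathode (reduction).
E°cell = E°(right) − E°(left) = −0.75 − (−2.38) = +1.63 V.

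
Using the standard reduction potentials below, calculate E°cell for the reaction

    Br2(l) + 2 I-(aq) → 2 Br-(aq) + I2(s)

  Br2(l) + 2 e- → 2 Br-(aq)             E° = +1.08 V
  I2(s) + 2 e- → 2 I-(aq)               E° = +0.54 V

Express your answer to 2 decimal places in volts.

+0.54 V

Br2(l) gains electrons, so the Br₂/Br⁻ couple is the cathode; the I₂/I⁻ couple is the anode.
E°cell = E°(cathode) − E°(anode) = +1.08 − (+0.54) = +0.54 V.
The positive value indicates the reaction is spontaneous as written.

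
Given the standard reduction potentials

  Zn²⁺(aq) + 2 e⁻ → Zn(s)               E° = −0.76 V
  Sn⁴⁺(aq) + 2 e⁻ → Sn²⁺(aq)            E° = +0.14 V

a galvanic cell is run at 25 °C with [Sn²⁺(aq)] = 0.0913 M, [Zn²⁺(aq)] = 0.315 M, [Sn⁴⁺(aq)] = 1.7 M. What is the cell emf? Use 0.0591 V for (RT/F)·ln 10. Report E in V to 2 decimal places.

Since E°(Sn⁴⁺/Sn²⁺) > E°(Zn²⁺/Zn), Sn⁴⁺/Sn²⁺ serves as the cathode.
E°cell = +0.14 − (−0.76) = +0.90 V, with n = 2 electrons transferred.
Balancing gives Sn⁴⁺(aq) + Zn(s) → Sn²⁺(aq) + Zn²⁺(aq); hence Q = ([Sn²⁺(aq)]·[Zn²⁺(aq)]) / [Sn⁴⁺(aq)] = 0.0169 (log Q = −1.772).
Applying E = E° − (RT ln10/nF)·log Q gives +0.90 − (0.0591/2)(−1.772) = +0.95 V.

+0.95 V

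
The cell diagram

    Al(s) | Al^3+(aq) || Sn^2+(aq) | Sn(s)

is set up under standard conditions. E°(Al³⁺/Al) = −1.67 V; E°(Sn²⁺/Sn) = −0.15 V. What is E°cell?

+1.52 V

By convention the left-hand electrode in cell notation is the anode (oxidation) and the right-hand electrode is the cathode (reduction).
E°cell = E°(right) − E°(left) = −0.15 − (−1.67) = +1.52 V.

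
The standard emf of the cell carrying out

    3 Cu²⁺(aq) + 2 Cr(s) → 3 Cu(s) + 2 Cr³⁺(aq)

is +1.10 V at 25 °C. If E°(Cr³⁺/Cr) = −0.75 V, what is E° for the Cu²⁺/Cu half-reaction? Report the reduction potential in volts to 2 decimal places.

+0.35 V

In the reaction as written the Cu²⁺/Cu couple is reduced (cathode) and Cr³⁺/Cr is oxidized (anode), so E°cell = E°(Cu²⁺/Cu) − E°(Cr³⁺/Cr).
E°(Cu²⁺/Cu) = E°cell + E°(anode) = +1.10 + (−0.75) = +0.35 V.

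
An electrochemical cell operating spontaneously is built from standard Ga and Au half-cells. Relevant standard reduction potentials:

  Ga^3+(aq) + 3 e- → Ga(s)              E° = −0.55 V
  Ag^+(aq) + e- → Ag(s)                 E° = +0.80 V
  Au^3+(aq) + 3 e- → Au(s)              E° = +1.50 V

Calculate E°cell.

+2.05 V

Of the two couples in this cell, the one with the more positive reduction potential is reduced at the cathode: here that is Au³⁺/Au (+1.50 V); Ga³⁺/Ga (−0.55 V) is the anode.
E°cell = E°(cathode) − E°(anode) = +1.50 − (−0.55) = +2.05 V.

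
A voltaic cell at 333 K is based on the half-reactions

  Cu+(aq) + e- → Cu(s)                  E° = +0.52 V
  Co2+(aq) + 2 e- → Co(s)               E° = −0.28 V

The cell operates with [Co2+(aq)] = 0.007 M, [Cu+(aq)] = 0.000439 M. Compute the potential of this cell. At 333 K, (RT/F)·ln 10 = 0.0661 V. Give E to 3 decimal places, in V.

The Cu⁺/Cu couple has the more positive E°, so it is the cathode; Co²⁺/Co is the anode.
E°cell = +0.52 − (−0.28) = +0.80 V, with n = 2 electrons transferred.
The balanced reaction is 2 Cu+(aq) + Co(s) → 2 Cu(s) + Co2+(aq), so Q = [Co2+(aq)] / [Cu+(aq)]^2 = 3.63×10^4 and log Q = 4.560.
E = E° − (0.0661/n)·log Q = +0.80 − (0.0661/2)(4.560) = +0.649 V.

+0.649 V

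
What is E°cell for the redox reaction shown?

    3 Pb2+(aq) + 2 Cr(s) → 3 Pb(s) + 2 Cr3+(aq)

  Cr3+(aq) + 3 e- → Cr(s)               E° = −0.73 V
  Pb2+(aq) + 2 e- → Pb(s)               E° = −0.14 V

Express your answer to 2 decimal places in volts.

In the reaction as written, Pb2+(aq) is reduced (cathode) and Cr3+(aq) is produced by oxidation at the anode.
E°cell = E°(cathode) − E°(anode) = −0.14 − (−0.73) = +0.59 V.

+0.59 V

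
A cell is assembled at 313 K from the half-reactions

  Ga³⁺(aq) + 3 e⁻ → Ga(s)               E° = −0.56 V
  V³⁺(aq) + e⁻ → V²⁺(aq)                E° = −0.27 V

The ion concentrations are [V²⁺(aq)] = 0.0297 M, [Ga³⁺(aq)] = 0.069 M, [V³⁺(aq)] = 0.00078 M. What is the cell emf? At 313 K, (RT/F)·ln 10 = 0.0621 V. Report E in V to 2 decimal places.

V³⁺/V²⁺ is reduced (cathode, E° = −0.27 V) and Ga³⁺/Ga is oxidized (anode).
E°cell = −0.27 − (−0.56) = +0.29 V, with n = 3 electrons transferred.
The balanced reaction is 3 V³⁺(aq) + Ga(s) → 3 V²⁺(aq) + Ga³⁺(aq), so Q = ([V²⁺(aq)]^3·[Ga³⁺(aq)]) / [V³⁺(aq)]^3 = 3.81×10^3 and log Q = 3.581.
Applying E = E° − (RT ln10/nF)·log Q gives +0.29 − (0.0621/3)(3.581) = +0.22 V.

+0.22 V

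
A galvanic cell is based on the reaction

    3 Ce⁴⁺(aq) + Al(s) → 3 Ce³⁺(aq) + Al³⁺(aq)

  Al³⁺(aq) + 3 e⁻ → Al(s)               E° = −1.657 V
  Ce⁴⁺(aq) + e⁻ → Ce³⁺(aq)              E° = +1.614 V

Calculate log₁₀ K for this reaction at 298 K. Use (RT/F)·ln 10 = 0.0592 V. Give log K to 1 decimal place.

The Ce⁴⁺/Ce³⁺ couple is reduced (cathode); E°cell = +1.614 − (−1.657) = +3.271 V with n = 3.
At equilibrium E = 0, so log K = nE°cell / 0.0592 = (3)(+3.271) / 0.0592 = 165.8.

log K = 165.8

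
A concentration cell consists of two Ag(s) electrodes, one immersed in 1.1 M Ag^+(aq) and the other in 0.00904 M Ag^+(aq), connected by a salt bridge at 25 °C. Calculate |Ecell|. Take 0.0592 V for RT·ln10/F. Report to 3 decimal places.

For a concentration cell E°cell = 0, since both electrodes use the same couple.
The compartment with the higher Ag^+(aq) concentration (1.1 M) acts as the cathode; ions are reduced there and produced at the dilute (0.00904 M) anode.
With n = 1, Ecell = −(0.0592/1)·log([dilute]/[conc]) = −(0.0592/1)·log(0.00904/1.1) = +0.123 V.

0.123 V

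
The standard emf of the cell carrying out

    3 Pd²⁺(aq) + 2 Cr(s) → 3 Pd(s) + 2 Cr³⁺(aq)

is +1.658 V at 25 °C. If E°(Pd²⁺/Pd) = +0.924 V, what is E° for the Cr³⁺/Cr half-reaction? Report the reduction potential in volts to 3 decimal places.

In the reaction as written the Pd²⁺/Pd couple is reduced (cathode) and Cr³⁺/Cr is oxidized (anode), so E°cell = E°(Pd²⁺/Pd) − E°(Cr³⁺/Cr).
E°(Cr³⁺/Cr) = E°(cathode) − E°cell = +0.924 − (+1.658) = −0.734 V.

−0.734 V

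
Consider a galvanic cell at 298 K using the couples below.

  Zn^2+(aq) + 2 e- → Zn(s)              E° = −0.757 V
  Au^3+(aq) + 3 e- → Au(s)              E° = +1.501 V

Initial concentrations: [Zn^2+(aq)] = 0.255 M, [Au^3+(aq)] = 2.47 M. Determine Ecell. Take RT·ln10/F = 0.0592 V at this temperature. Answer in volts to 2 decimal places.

The Au³⁺/Au couple has the more positive E°, so it is the cathode; Zn²⁺/Zn is the anode.
E°cell = +1.501 − (−0.757) = +2.258 V, with n = 6 electrons transferred.
Balancing gives 2 Au^3+(aq) + 3 Zn(s) → 2 Au(s) + 3 Zn^2+(aq); hence Q = [Zn^2+(aq)]^3 / [Au^3+(aq)]^2 = 0.00272 (log Q = −2.566).
E = E° − (0.0592/n)·log Q = +2.258 − (0.0592/6)(−2.566) = +2.28 V.

+2.28 V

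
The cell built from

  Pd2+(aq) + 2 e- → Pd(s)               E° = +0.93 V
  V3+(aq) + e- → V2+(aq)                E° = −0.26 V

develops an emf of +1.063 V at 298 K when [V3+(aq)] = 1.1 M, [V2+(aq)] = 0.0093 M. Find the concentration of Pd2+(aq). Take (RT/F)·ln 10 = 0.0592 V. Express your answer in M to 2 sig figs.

0.72 M

The Pd²⁺/Pd couple has the larger reduction potential, so it is the cathode: E°cell = +0.93 − (−0.26) = +1.19 V and n = 2.
Rearranging E = E° − (0.0592/n)·log Q gives log Q = 2(+1.19 − (+1.063))/0.0592 = 4.291.
The balanced reaction is Pd2+(aq) + 2 V2+(aq) → Pd(s) + 2 V3+(aq), so Q = [V3+(aq)]^2 / ([Pd2+(aq)]·[V2+(aq)]^2).
Isolating [Pd2+(aq)] in Q = 10^{4.291} yields log [Pd2+(aq)] = −0.145, i.e. 0.72 M.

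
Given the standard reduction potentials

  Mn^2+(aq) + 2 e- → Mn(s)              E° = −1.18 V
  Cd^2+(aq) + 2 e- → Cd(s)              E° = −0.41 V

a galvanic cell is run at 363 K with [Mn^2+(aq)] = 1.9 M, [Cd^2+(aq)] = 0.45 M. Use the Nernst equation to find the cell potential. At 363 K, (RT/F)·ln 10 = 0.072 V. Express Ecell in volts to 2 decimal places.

Since E°(Cd²⁺/Cd) > E°(Mn²⁺/Mn), Cd²⁺/Cd serves as the cathode.
The standard potential is −0.41 − (−1.18) = +0.77 V and the balanced reaction transfers n = 2 electrons.
The balanced reaction is Cd^2+(aq) + Mn(s) → Cd(s) + Mn^2+(aq), so Q = [Mn^2+(aq)] / [Cd^2+(aq)] = 4.22 and log Q = 0.626.
By the Nernst equation, E = +0.77 − (0.072/2)·(0.626) = +0.75 V.

+0.75 V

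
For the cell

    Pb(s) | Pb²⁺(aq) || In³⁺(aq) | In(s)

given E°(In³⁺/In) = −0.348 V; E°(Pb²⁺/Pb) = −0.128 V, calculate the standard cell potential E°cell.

−0.220 V

By convention the left-hand electrode in cell notation is the anode (oxidation) and the right-hand electrode is the cathode (reduction).
E°cell = E°(right) − E°(left) = −0.348 − (−0.128) = −0.220 V.
The negative sign shows that, as written, the cell would require an external voltage to drive the reaction.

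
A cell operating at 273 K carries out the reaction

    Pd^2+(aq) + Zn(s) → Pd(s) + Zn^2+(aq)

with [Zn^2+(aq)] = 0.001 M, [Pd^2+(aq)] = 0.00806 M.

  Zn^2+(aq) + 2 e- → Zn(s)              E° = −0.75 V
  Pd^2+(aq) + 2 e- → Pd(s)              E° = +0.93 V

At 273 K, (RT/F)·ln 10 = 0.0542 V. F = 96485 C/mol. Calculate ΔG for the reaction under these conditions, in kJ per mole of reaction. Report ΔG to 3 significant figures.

With Pd²⁺/Pd reduced at the cathode, E°cell = +0.93 − (−0.75) = +1.68 V and n = 2.
The reaction quotient is [Zn^2+(aq)] / [Pd^2+(aq)] = 0.124; by Nernst, E = +1.68 − (0.0542/2)(−0.906) = +1.7046 V.
Finally ΔG = −nFE = −(2)(96485 C/mol)(+1.7046 V) = −329 kJ/mol.

−329 kJ/mol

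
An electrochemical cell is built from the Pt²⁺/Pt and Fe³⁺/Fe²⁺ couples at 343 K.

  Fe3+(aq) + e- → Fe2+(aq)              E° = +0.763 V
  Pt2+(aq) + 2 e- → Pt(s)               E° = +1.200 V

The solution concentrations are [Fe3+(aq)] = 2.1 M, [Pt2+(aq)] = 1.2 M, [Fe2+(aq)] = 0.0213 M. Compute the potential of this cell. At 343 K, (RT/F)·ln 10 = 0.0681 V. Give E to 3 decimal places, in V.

+0.304 V

Pt²⁺/Pt is reduced (cathode, E° = +1.200 V) and Fe³⁺/Fe²⁺ is oxidized (anode).
E°cell = +1.200 − (+0.763) = +0.437 V, with n = 2 electrons transferred.
Balancing gives Pt2+(aq) + 2 Fe2+(aq) → Pt(s) + 2 Fe3+(aq); hence Q = [Fe3+(aq)]^2 / ([Pt2+(aq)]·[Fe2+(aq)]^2) = 8.1×10^3 (log Q = 3.908).
By the Nernst equation, E = +0.437 − (0.0681/2)·(3.908) = +0.304 V.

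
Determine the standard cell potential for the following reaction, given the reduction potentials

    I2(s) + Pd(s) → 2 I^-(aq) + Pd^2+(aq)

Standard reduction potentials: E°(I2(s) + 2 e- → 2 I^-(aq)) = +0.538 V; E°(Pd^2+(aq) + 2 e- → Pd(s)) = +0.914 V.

In the reaction as written, I2(s) is reduced (cathode) and Pd^2+(aq) is produced by oxidation at the anode.
E°cell = E°(cathode) − E°(anode) = +0.538 − (+0.914) = −0.376 V.

−0.376 V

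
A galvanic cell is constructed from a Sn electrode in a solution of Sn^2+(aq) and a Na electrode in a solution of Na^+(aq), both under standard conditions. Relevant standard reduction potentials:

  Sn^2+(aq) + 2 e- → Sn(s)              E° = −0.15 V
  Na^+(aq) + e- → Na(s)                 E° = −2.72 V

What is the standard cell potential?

The Sn²⁺/Sn couple has the higher E°, so Sn ion is reduced (cathode) and Na is oxidized (anode).
E°cell = E°(cathode) − E°(anode) = −0.15 − (−2.72) = +2.57 V.

+2.57 V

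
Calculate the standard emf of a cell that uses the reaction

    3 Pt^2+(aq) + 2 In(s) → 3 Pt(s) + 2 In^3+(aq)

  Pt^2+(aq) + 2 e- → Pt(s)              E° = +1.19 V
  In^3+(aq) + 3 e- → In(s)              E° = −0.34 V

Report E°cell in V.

+1.53 V

In the reaction as written, Pt^2+(aq) is reduced (cathode) and In^3+(aq) is produced by oxidation at the anode.
E°cell = E°(cathode) − E°(anode) = +1.19 − (−0.34) = +1.53 V.
The positive value indicates the reaction is spontaneous as written.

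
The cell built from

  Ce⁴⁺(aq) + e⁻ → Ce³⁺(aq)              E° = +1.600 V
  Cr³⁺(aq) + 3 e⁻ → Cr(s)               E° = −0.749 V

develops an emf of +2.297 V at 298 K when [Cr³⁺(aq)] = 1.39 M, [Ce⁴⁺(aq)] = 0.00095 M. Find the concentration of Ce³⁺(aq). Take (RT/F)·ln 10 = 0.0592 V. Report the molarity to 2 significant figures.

The Ce⁴⁺/Ce³⁺ couple has the larger reduction potential, so it is the cathode: E°cell = +1.600 − (−0.749) = +2.349 V and n = 3.
Since E = E° − (0.0592/n)·log Q, log Q = n(E° − E)/0.0592 = 2.635.
For 3 Ce⁴⁺(aq) + Cr(s) → 3 Ce³⁺(aq) + Cr³⁺(aq), the reaction quotient is Q = ([Ce³⁺(aq)]^3·[Cr³⁺(aq)]) / [Ce⁴⁺(aq)]^3.
Solving for the unknown gives log [Ce³⁺(aq)] = −2.192, so [Ce³⁺(aq)] ≈ 0.0064 M.

0.0064 M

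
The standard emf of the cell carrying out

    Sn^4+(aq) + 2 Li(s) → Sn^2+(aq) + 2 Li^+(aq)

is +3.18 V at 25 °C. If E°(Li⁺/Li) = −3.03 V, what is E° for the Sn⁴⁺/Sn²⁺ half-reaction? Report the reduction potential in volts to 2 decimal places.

+0.15 V

In the reaction as written the Sn⁴⁺/Sn²⁺ couple is reduced (cathode) and Li⁺/Li is oxidized (anode), so E°cell = E°(Sn⁴⁺/Sn²⁺) − E°(Li⁺/Li).
E°(Sn⁴⁺/Sn²⁺) = E°cell + E°(anode) = +3.18 + (−3.03) = +0.15 V.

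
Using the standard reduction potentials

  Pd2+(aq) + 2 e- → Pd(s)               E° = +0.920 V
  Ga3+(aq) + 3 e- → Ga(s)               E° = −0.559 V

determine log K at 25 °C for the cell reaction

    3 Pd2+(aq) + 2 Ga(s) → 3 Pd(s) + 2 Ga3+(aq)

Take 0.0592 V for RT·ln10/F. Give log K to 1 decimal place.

The Pd²⁺/Pd couple is reduced (cathode); E°cell = +0.920 − (−0.559) = +1.479 V with n = 6.
At equilibrium E = 0, so log K = nE°cell / 0.0592 = (6)(+1.479) / 0.0592 = 149.9.

log K = 149.9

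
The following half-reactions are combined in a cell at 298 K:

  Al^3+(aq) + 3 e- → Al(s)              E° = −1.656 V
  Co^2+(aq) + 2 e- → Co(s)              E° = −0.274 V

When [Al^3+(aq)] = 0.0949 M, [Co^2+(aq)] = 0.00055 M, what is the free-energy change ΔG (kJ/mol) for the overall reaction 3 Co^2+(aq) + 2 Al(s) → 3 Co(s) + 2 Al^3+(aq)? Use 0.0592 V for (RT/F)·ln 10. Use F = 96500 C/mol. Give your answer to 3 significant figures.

−756 kJ/mol

With Co²⁺/Co reduced at the cathode, E°cell = −0.274 − (−1.656) = +1.382 V and n = 6.
Here Q = [Al^3+(aq)]^2 / [Co^2+(aq)]^3 = 5.41×10^7 (log Q = 7.733), giving E = +1.382 − (0.0592/6)·(7.733) = +1.3057 V.
ΔG = −nFE = −(6)(96500)(+1.3057) J/mol = −756 kJ/mol.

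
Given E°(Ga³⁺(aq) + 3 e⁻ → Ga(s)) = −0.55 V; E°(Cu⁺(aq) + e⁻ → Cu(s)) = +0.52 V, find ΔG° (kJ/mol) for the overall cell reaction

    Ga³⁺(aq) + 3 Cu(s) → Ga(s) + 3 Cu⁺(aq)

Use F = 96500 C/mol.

+310 kJ/mol

In the reaction as written Ga³⁺(aq) is reduced, so the Ga³⁺/Ga couple is the cathode and Cu⁺/Cu is the anode.
E°cell = −0.55 − (+0.52) = −1.07 V; balancing electrons gives n = 3.
ΔG° = −nFE°cell = −(3)(96500)(−1.07) J/mol = +310 kJ/mol.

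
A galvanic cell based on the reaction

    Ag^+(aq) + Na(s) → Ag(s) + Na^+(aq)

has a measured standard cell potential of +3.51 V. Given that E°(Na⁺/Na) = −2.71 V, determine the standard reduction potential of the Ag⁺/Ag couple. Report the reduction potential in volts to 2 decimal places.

In the reaction as written the Ag⁺/Ag couple is reduced (cathode) and Na⁺/Na is oxidized (anode), so E°cell = E°(Ag⁺/Ag) − E°(Na⁺/Na).
E°(Ag⁺/Ag) = E°cell + E°(anode) = +3.51 + (−2.71) = +0.80 V.

+0.80 V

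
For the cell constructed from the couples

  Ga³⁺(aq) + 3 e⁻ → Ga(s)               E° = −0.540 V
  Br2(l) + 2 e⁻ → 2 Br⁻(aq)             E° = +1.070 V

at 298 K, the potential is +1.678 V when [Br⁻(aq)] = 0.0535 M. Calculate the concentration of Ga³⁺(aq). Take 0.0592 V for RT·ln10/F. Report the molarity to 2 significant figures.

With Br₂/Br⁻ at the cathode and Ga³⁺/Ga at the anode, E°cell = +1.070 − (−0.540) = +1.610 V (n = 6).
Since E = E° − (0.0592/n)·log Q, log Q = n(E° − E)/0.0592 = −6.892.
Balancing electrons gives 3 Br2(l) + 2 Ga(s) → 6 Br⁻(aq) + 2 Ga³⁺(aq); thus Q = [Br⁻(aq)]^6·[Ga³⁺(aq)]^2.
Isolating [Ga³⁺(aq)] in Q = 10^{−6.892} yields log [Ga³⁺(aq)] = 0.369, i.e. 2.3 M.

2.3 M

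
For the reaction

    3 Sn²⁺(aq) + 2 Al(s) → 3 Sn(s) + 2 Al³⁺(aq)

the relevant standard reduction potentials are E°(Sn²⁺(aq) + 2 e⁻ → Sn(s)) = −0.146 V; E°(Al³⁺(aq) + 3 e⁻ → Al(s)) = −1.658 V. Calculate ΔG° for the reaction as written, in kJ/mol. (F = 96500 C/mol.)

In the reaction as written Sn²⁺(aq) is reduced, so the Sn²⁺/Sn couple is the cathode and Al³⁺/Al is the anode.
E°cell = −0.146 − (−1.658) = +1.512 V; balancing electrons gives n = 6.
ΔG° = −nFE°cell = −(6)(96500)(+1.512) J/mol = −875 kJ/mol.

−875 kJ/mol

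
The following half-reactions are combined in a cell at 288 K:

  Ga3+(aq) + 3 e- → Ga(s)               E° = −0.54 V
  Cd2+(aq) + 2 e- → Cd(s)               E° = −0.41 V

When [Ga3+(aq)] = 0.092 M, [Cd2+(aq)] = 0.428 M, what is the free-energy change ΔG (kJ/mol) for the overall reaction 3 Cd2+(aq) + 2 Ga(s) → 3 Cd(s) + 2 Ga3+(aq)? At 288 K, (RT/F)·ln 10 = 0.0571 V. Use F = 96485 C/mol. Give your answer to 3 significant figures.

−80.6 kJ/mol

The standard cell potential is −0.41 − (−0.54) = +0.13 V, with n = 6 electrons in the balanced equation.
The reaction quotient is [Ga3+(aq)]^2 / [Cd2+(aq)]^3 = 0.108; by Nernst, E = +0.13 − (0.0571/6)(−0.967) = +0.1392 V.
Finally ΔG = −nFE = −(6)(96485 C/mol)(+0.1392 V) = −80.6 kJ/mol.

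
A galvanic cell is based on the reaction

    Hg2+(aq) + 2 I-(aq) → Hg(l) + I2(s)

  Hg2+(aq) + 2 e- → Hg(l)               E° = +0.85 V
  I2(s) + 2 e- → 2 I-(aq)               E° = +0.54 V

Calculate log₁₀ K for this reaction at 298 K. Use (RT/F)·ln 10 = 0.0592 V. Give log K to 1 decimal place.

The Hg²⁺/Hg couple is reduced (cathode); E°cell = +0.85 − (+0.54) = +0.31 V with n = 2.
At equilibrium E = 0, so log K = nE°cell / 0.0592 = (2)(+0.31) / 0.0592 = 10.5.

log K = 10.5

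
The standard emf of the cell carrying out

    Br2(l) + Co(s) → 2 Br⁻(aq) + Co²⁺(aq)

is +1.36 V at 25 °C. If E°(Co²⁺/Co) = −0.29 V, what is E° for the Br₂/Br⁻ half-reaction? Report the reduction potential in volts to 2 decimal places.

In the reaction as written the Br₂/Br⁻ couple is reduced (cathode) and Co²⁺/Co is oxidized (anode), so E°cell = E°(Br₂/Br⁻) − E°(Co²⁺/Co).
E°(Br₂/Br⁻) = E°cell + E°(anode) = +1.36 + (−0.29) = +1.07 V.

+1.07 V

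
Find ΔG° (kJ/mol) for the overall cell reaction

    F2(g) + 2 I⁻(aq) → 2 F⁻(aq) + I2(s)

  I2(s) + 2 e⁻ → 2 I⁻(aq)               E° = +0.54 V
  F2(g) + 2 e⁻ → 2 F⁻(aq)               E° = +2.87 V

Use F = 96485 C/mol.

In the reaction as written F2(g) is reduced, so the F₂/F⁻ couple is the cathode and I₂/I⁻ is the anode.
E°cell = +2.87 − (+0.54) = +2.33 V; balancing electrons gives n = 2.
ΔG° = −nFE°cell = −(2)(96485)(+2.33) J/mol = −450 kJ/mol.

−450 kJ/mol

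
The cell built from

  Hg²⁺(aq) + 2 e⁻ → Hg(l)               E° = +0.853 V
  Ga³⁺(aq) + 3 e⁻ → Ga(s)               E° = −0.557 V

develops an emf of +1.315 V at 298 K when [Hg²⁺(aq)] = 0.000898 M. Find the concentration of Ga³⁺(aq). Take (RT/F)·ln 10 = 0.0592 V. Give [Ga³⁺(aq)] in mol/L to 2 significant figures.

1.8 M

Hg²⁺/Hg is the cathode (higher E°); E°cell = +0.853 − (−0.557) = +1.410 V with n = 6.
From the Nernst equation, log Q = n(E° − E)/0.0592 = 6·(+1.410 − (+1.315))/0.0592 = 9.628.
The balanced reaction is 3 Hg²⁺(aq) + 2 Ga(s) → 3 Hg(l) + 2 Ga³⁺(aq), so Q = [Ga³⁺(aq)]^2 / [Hg²⁺(aq)]^3.
Solving for the unknown gives log [Ga³⁺(aq)] = 0.244, so [Ga³⁺(aq)] ≈ 1.8 M.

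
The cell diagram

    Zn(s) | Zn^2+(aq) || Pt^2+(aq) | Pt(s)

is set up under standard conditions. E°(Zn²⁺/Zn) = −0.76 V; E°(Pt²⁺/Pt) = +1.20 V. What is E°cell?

By convention the left-hand electrode in cell notation is the anode (oxidation) and the right-hand electrode is the cathode (reduction).
E°cell = E°(right) − E°(left) = +1.20 − (−0.76) = +1.96 V.

+1.96 V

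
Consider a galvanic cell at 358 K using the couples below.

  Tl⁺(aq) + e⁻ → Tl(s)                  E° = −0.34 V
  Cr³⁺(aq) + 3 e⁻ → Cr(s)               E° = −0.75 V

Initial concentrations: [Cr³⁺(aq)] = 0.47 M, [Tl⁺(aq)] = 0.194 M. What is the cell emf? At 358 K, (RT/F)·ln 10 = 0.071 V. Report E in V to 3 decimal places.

+0.367 V

Since E°(Tl⁺/Tl) > E°(Cr³⁺/Cr), Tl⁺/Tl serves as the cathode.
E°cell = E°cat − E°an = −0.34 − (−0.75) = +0.41 V; n = 3.
For the overall reaction 3 Tl⁺(aq) + Cr(s) → 3 Tl(s) + Cr³⁺(aq), Q = [Cr³⁺(aq)] / [Tl⁺(aq)]^3 = 64.4, giving log Q = 1.809.
Applying E = E° − (RT ln10/nF)·log Q gives +0.41 − (0.071/3)(1.809) = +0.367 V.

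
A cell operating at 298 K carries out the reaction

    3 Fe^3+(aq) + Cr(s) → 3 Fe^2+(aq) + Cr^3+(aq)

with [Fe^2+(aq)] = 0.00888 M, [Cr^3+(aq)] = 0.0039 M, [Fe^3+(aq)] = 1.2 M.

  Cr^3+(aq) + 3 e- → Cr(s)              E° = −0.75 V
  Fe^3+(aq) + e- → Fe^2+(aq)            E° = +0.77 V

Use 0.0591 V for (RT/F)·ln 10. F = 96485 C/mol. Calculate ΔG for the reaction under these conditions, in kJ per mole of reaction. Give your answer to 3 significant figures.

With Fe³⁺/Fe²⁺ reduced at the cathode, E°cell = +0.77 − (−0.75) = +1.52 V and n = 3.
The reaction quotient is ([Fe^2+(aq)]^3·[Cr^3+(aq)]) / [Fe^3+(aq)]^3 = 1.58×10^−9; by Nernst, E = +1.52 − (0.0591/3)(−8.801) = +1.6934 V.
Finally ΔG = −nFE = −(3)(96485 C/mol)(+1.6934 V) = −490 kJ/mol.

−490 kJ/mol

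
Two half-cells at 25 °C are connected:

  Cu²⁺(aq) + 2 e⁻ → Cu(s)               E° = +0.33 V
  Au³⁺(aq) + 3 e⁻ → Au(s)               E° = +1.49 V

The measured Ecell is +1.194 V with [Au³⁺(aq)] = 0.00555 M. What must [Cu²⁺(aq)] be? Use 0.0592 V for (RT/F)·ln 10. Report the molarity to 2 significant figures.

0.0022 M

Au³⁺/Au is the cathode (higher E°); E°cell = +1.49 − (+0.33) = +1.16 V with n = 6.
From the Nernst equation, log Q = n(E° − E)/0.0592 = 6·(+1.16 − (+1.194))/0.0592 = −3.446.
Balancing electrons gives 2 Au³⁺(aq) + 3 Cu(s) → 2 Au(s) + 3 Cu²⁺(aq); thus Q = [Cu²⁺(aq)]^3 / [Au³⁺(aq)]^2.
Isolating [Cu²⁺(aq)] in Q = 10^{−3.446} yields log [Cu²⁺(aq)] = −2.652, i.e. 0.0022 M.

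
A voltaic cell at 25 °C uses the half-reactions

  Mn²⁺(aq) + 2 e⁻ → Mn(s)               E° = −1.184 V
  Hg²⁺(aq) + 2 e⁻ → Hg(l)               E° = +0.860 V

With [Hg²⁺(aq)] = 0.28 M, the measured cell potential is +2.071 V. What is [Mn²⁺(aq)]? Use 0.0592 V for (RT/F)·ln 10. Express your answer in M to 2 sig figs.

0.034 M

Hg²⁺/Hg is the cathode (higher E°); E°cell = +0.860 − (−1.184) = +2.044 V with n = 2.
From the Nernst equation, log Q = n(E° − E)/0.0592 = 2·(+2.044 − (+2.071))/0.0592 = −0.912.
Balancing electrons gives Hg²⁺(aq) + Mn(s) → Hg(l) + Mn²⁺(aq); thus Q = [Mn²⁺(aq)] / [Hg²⁺(aq)].
Isolating [Mn²⁺(aq)] in Q = 10^{−0.912} yields log [Mn²⁺(aq)] = −1.465, i.e. 0.034 M.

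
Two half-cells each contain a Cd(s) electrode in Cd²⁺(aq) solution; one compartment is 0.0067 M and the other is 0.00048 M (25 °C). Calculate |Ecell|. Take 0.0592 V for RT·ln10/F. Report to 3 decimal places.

0.034 V

For a concentration cell E°cell = 0, since both electrodes use the same couple.
The compartment with the higher Cd²⁺(aq) concentration (0.0067 M) acts as the cathode; ions are reduced there and produced at the dilute (0.00048 M) anode.
With n = 2, Ecell = −(0.0592/2)·log([dilute]/[conc]) = −(0.0592/2)·log(0.00048/0.0067) = +0.034 V.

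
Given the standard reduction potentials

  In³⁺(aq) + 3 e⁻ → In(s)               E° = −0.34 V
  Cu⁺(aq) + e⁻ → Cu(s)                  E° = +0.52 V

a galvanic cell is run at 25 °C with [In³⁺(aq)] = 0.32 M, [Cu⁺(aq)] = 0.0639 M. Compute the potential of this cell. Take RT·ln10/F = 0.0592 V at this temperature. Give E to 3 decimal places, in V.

The Cu⁺/Cu couple has the more positive E°, so it is the cathode; In³⁺/In is the anode.
E°cell = E°cat − E°an = +0.52 − (−0.34) = +0.86 V; n = 3.
The balanced reaction is 3 Cu⁺(aq) + In(s) → 3 Cu(s) + In³⁺(aq), so Q = [In³⁺(aq)] / [Cu⁺(aq)]^3 = 1.23×10^3 and log Q = 3.089.
By the Nernst equation, E = +0.86 − (0.0592/3)·(3.089) = +0.799 V.

+0.799 V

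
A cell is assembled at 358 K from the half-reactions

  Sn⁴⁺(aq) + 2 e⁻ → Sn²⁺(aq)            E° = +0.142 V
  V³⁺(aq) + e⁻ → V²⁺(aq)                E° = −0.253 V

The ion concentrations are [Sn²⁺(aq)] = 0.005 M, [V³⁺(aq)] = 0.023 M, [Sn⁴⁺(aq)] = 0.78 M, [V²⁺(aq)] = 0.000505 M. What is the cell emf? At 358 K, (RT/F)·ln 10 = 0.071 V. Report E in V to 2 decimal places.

+0.36 V

Sn⁴⁺/Sn²⁺ is reduced (cathode, E° = +0.142 V) and V³⁺/V²⁺ is oxidized (anode).
E°cell = E°cat − E°an = +0.142 − (−0.253) = +0.395 V; n = 2.
For the overall reaction Sn⁴⁺(aq) + 2 V²⁺(aq) → Sn²⁺(aq) + 2 V³⁺(aq), Q = ([Sn²⁺(aq)]·[V³⁺(aq)]^2) / ([Sn⁴⁺(aq)]·[V²⁺(aq)]^2) = 13.3, giving log Q = 1.124.
E = E° − (0.071/n)·log Q = +0.395 − (0.071/2)(1.124) = +0.36 V.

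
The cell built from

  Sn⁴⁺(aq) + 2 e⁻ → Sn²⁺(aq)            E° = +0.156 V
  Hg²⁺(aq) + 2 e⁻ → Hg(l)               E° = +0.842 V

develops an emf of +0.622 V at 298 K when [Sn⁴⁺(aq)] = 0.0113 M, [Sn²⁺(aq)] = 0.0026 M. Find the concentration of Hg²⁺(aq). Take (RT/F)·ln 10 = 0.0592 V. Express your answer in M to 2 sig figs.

With Hg²⁺/Hg at the cathode and Sn⁴⁺/Sn²⁺ at the anode, E°cell = +0.842 − (+0.156) = +0.686 V (n = 2).
Rearranging E = E° − (0.0592/n)·log Q gives log Q = 2(+0.686 − (+0.622))/0.0592 = 2.162.
The balanced reaction is Hg²⁺(aq) + Sn²⁺(aq) → Hg(l) + Sn⁴⁺(aq), so Q = [Sn⁴⁺(aq)] / ([Hg²⁺(aq)]·[Sn²⁺(aq)]).
Solving for the unknown gives log [Hg²⁺(aq)] = −1.524, so [Hg²⁺(aq)] ≈ 0.030 M.

0.030 M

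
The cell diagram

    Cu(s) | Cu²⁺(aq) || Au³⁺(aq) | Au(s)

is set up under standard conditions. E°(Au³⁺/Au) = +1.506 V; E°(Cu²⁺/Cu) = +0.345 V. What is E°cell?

+1.161 V

By convention the left-hand electrode in cell notation is the anode (oxidation) and the right-hand electrode is the cathode (reduction).
E°cell = E°(right) − E°(left) = +1.506 − (+0.345) = +1.161 V.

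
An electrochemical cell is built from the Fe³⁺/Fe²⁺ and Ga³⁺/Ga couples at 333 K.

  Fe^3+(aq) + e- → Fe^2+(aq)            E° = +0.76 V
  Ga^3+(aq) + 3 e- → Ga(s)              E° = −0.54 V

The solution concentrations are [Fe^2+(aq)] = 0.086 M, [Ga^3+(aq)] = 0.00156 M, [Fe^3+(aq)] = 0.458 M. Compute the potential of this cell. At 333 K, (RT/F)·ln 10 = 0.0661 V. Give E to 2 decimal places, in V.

+1.41 V

The Fe³⁺/Fe²⁺ couple has the more positive E°, so it is the cathode; Ga³⁺/Ga is the anode.
The standard potential is +0.76 − (−0.54) = +1.30 V and the balanced reaction transfers n = 3 electrons.
Balancing gives 3 Fe^3+(aq) + Ga(s) → 3 Fe^2+(aq) + Ga^3+(aq); hence Q = ([Fe^2+(aq)]^3·[Ga^3+(aq)]) / [Fe^3+(aq)]^3 = 1.03×10^−5 (log Q = −4.986).
E = E° − (0.0661/n)·log Q = +1.30 − (0.0661/3)(−4.986) = +1.41 V.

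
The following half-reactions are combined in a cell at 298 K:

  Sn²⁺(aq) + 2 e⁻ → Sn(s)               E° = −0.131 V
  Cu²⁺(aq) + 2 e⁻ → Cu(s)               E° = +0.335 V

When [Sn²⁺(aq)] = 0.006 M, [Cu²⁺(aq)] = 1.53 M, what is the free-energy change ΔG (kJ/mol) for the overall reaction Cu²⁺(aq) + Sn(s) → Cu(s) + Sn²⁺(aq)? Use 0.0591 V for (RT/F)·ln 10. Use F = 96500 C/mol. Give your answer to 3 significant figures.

−104 kJ/mol

With Cu²⁺/Cu reduced at the cathode, E°cell = +0.335 − (−0.131) = +0.466 V and n = 2.
Here Q = [Sn²⁺(aq)] / [Cu²⁺(aq)] = 0.00392 (log Q = −2.407), giving E = +0.466 − (0.0591/2)·(−2.407) = +0.5371 V.
Then ΔG = −nFE = −2 × 96500 × +0.5371 J/mol = −104 kJ/mol.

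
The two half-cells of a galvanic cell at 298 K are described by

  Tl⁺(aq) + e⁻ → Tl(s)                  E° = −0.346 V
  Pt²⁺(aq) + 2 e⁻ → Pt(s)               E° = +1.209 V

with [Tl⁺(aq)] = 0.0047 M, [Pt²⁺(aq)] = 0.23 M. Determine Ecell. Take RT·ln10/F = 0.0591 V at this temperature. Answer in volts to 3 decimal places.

+1.674 V

Pt²⁺/Pt is reduced (cathode, E° = +1.209 V) and Tl⁺/Tl is oxidized (anode).
The standard potential is +1.209 − (−0.346) = +1.555 V and the balanced reaction transfers n = 2 electrons.
For the overall reaction Pt²⁺(aq) + 2 Tl(s) → Pt(s) + 2 Tl⁺(aq), Q = [Tl⁺(aq)]^2 / [Pt²⁺(aq)] = 9.6×10^−5, giving log Q = −4.018.
Applying E = E° − (RT ln10/nF)·log Q gives +1.555 − (0.0591/2)(−4.018) = +1.674 V.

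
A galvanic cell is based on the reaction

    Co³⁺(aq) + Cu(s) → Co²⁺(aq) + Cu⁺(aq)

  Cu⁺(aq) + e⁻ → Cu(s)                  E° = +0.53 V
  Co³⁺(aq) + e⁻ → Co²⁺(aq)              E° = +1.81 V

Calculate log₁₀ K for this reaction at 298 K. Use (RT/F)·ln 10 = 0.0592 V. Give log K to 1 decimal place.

The Co³⁺/Co²⁺ couple is reduced (cathode); E°cell = +1.81 − (+0.53) = +1.28 V with n = 1.
At equilibrium E = 0, so log K = nE°cell / 0.0592 = (1)(+1.28) / 0.0592 = 21.6.

log K = 21.6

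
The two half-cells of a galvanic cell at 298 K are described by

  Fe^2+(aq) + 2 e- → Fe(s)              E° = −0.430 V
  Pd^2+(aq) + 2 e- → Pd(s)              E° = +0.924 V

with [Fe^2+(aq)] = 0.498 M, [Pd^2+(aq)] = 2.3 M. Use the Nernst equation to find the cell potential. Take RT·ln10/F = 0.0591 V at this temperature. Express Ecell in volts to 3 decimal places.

+1.374 V

Since E°(Pd²⁺/Pd) > E°(Fe²⁺/Fe), Pd²⁺/Pd serves as the cathode.
E°cell = +0.924 − (−0.430) = +1.354 V, with n = 2 electrons transferred.
For the overall reaction Pd^2+(aq) + Fe(s) → Pd(s) + Fe^2+(aq), Q = [Fe^2+(aq)] / [Pd^2+(aq)] = 0.217, giving log Q = −0.664.
Applying E = E° − (RT ln10/nF)·log Q gives +1.354 − (0.0591/2)(−0.664) = +1.374 V.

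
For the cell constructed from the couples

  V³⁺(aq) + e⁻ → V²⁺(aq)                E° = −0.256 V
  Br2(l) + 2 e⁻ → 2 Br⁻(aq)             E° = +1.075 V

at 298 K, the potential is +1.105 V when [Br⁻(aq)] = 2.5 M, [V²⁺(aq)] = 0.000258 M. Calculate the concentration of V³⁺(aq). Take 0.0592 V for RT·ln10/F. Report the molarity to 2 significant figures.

0.68 M

With Br₂/Br⁻ at the cathode and V³⁺/V²⁺ at the anode, E°cell = +1.075 − (−0.256) = +1.331 V (n = 2).
From the Nernst equation, log Q = n(E° − E)/0.0592 = 2·(+1.331 − (+1.105))/0.0592 = 7.635.
The balanced reaction is Br2(l) + 2 V²⁺(aq) → 2 Br⁻(aq) + 2 V³⁺(aq), so Q = ([Br⁻(aq)]^2·[V³⁺(aq)]^2) / [V²⁺(aq)]^2.
Substituting the known concentrations and solving, log [V³⁺(aq)] = −0.169 and [V³⁺(aq)] = 0.68 M.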